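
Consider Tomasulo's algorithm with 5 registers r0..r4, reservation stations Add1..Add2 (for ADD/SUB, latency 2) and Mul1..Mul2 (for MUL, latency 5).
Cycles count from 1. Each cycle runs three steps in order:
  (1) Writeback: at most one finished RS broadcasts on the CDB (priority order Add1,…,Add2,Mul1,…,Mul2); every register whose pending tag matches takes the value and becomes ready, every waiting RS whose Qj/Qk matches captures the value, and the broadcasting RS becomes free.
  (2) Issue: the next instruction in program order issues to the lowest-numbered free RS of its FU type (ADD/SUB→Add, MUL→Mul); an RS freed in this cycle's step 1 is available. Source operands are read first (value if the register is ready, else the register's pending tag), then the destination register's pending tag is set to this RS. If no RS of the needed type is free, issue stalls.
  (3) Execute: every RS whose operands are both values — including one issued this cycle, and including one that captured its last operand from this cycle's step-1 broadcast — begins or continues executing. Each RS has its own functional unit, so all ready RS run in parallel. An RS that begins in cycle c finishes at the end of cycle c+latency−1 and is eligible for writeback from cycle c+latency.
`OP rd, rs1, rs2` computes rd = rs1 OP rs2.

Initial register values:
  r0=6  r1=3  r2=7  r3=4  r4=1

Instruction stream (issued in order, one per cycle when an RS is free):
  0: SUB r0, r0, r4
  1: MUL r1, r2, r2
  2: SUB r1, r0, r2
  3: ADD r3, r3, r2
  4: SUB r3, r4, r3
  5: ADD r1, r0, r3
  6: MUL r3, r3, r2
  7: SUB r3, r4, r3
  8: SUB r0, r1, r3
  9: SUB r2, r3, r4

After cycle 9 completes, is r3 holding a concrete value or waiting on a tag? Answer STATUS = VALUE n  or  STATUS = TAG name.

STATUS = TAG Add1

c1: issue SUB r0<-Add1 | r0:Add1,r1:3,r2:7,r3:4,r4:1
c2: issue MUL r1<-Mul1 | r0:Add1,r1:Mul1,r2:7,r3:4,r4:1
c3: CDB Add1=5; issue SUB r1<-Add1 | r0:5,r1:Add1,r2:7,r3:4,r4:1
c4: issue ADD r3<-Add2 | r0:5,r1:Add1,r2:7,r3:Add2,r4:1
c5: CDB Add1=-2; issue SUB r3<-Add1 | r0:5,r1:-2,r2:7,r3:Add1,r4:1
c6: CDB Add2=11; issue ADD r1<-Add2 | r0:5,r1:Add2,r2:7,r3:Add1,r4:1
c7: CDB Mul1=49; issue MUL r3<-Mul1 | r0:5,r1:Add2,r2:7,r3:Mul1,r4:1
c8: CDB Add1=-10; issue SUB r3<-Add1 | r0:5,r1:Add2,r2:7,r3:Add1,r4:1
c9: stall | r0:5,r1:Add2,r2:7,r3:Add1,r4:1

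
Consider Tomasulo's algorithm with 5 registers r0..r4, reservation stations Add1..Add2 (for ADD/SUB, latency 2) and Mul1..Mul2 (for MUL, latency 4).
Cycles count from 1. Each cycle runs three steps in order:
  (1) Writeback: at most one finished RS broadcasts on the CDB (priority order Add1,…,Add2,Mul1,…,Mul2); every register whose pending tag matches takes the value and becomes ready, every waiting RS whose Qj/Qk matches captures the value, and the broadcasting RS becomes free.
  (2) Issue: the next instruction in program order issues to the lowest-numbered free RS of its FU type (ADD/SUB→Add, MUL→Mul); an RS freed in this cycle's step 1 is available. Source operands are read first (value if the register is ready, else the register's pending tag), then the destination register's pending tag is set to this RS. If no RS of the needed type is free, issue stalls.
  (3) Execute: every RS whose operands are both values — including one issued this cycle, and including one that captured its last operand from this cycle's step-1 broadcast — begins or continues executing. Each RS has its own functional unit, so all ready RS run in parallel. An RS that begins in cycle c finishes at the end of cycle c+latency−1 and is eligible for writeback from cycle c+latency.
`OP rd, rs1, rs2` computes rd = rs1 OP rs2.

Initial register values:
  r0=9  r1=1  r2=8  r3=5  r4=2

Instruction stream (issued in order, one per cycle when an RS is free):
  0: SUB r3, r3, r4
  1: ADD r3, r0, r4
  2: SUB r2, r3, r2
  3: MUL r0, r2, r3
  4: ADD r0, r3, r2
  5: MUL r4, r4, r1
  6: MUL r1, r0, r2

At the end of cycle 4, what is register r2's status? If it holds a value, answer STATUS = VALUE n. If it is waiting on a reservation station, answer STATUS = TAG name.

STATUS = TAG Add1

  c1: issue SUB r3<-Add1  regs: r0:9,r1:1,r2:8,r3:Add1,r4:2
  c2: issue ADD r3<-Add2  regs: r0:9,r1:1,r2:8,r3:Add2,r4:2
  c3: CDB Add1=3; issue SUB r2<-Add1  regs: r0:9,r1:1,r2:Add1,r3:Add2,r4:2
  c4: CDB Add2=11; issue MUL r0<-Mul1  regs: r0:Mul1,r1:1,r2:Add1,r3:11,r4:2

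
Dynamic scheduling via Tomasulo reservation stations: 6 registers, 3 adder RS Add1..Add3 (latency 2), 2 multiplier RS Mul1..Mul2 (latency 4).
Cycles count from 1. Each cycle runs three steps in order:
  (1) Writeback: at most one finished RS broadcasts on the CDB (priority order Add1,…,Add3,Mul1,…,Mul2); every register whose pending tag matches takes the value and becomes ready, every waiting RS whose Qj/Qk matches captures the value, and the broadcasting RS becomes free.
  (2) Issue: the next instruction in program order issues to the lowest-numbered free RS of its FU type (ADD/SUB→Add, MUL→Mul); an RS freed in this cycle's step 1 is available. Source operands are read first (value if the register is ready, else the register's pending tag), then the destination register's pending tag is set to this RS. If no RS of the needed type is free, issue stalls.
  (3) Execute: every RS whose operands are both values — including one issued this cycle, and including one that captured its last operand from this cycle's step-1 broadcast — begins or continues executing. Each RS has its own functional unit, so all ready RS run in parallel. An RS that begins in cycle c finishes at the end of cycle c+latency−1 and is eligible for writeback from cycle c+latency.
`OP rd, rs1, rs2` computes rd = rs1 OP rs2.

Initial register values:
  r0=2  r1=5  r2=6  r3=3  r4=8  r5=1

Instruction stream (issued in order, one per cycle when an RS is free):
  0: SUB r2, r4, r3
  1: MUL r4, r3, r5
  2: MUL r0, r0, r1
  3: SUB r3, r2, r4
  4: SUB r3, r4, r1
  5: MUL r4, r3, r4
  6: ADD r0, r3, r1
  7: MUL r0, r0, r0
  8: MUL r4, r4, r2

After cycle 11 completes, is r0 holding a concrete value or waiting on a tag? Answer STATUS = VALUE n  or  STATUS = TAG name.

STATUS = TAG Mul2

cycle 1: issue SUB r2<-Add1 // r0:2,r1:5,r2:Add1,r3:3,r4:8,r5:1
cycle 2: issue MUL r4<-Mul1 // r0:2,r1:5,r2:Add1,r3:3,r4:Mul1,r5:1
cycle 3: CDB Add1=5; issue MUL r0<-Mul2 // r0:Mul2,r1:5,r2:5,r3:3,r4:Mul1,r5:1
cycle 4: issue SUB r3<-Add1 // r0:Mul2,r1:5,r2:5,r3:Add1,r4:Mul1,r5:1
cycle 5: issue SUB r3<-Add2 // r0:Mul2,r1:5,r2:5,r3:Add2,r4:Mul1,r5:1
cycle 6: CDB Mul1=3; issue MUL r4<-Mul1 // r0:Mul2,r1:5,r2:5,r3:Add2,r4:Mul1,r5:1
cycle 7: CDB Mul2=10; issue ADD r0<-Add3 // r0:Add3,r1:5,r2:5,r3:Add2,r4:Mul1,r5:1
cycle 8: CDB Add1=2; issue MUL r0<-Mul2 // r0:Mul2,r1:5,r2:5,r3:Add2,r4:Mul1,r5:1
cycle 9: CDB Add2=-2; stall // r0:Mul2,r1:5,r2:5,r3:-2,r4:Mul1,r5:1
cycle 10: stall // r0:Mul2,r1:5,r2:5,r3:-2,r4:Mul1,r5:1
cycle 11: CDB Add3=3; stall // r0:Mul2,r1:5,r2:5,r3:-2,r4:Mul1,r5:1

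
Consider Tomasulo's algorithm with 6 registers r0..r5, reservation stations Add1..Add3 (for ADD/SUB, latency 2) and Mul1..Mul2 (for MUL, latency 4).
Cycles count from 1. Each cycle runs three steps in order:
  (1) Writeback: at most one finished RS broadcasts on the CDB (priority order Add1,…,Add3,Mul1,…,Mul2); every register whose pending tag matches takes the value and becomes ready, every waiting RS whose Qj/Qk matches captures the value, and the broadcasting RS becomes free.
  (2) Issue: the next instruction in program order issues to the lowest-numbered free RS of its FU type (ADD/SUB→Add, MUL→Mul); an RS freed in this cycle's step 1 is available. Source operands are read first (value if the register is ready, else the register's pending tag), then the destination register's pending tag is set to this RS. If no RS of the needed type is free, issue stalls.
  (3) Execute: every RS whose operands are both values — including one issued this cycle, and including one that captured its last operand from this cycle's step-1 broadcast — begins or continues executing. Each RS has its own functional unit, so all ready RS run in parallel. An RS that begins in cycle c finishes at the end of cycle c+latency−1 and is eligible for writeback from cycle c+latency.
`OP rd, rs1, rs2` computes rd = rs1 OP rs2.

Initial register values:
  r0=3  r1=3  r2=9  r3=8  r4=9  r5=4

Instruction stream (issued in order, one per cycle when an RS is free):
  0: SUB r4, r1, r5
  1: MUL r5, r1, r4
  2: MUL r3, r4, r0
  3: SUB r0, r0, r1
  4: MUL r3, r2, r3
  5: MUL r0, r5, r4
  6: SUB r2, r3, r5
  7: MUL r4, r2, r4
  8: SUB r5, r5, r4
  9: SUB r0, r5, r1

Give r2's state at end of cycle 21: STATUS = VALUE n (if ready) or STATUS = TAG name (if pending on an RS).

STATUS = VALUE -24

cycle 1: issue SUB r4<-Add1 // r0:3,r1:3,r2:9,r3:8,r4:Add1,r5:4
cycle 2: issue MUL r5<-Mul1 // r0:3,r1:3,r2:9,r3:8,r4:Add1,r5:Mul1
cycle 3: CDB Add1=-1; issue MUL r3<-Mul2 // r0:3,r1:3,r2:9,r3:Mul2,r4:-1,r5:Mul1
cycle 4: issue SUB r0<-Add1 // r0:Add1,r1:3,r2:9,r3:Mul2,r4:-1,r5:Mul1
cycle 5: stall // r0:Add1,r1:3,r2:9,r3:Mul2,r4:-1,r5:Mul1
cycle 6: CDB Add1=0; stall // r0:0,r1:3,r2:9,r3:Mul2,r4:-1,r5:Mul1
cycle 7: CDB Mul1=-3; issue MUL r3<-Mul1 // r0:0,r1:3,r2:9,r3:Mul1,r4:-1,r5:-3
cycle 8: CDB Mul2=-3; issue MUL r0<-Mul2 // r0:Mul2,r1:3,r2:9,r3:Mul1,r4:-1,r5:-3
cycle 9: issue SUB r2<-Add1 // r0:Mul2,r1:3,r2:Add1,r3:Mul1,r4:-1,r5:-3
cycle 10: stall // r0:Mul2,r1:3,r2:Add1,r3:Mul1,r4:-1,r5:-3
cycle 11: stall // r0:Mul2,r1:3,r2:Add1,r3:Mul1,r4:-1,r5:-3
cycle 12: CDB Mul1=-27; issue MUL r4<-Mul1 // r0:Mul2,r1:3,r2:Add1,r3:-27,r4:Mul1,r5:-3
cycle 13: CDB Mul2=3; issue SUB r5<-Add2 // r0:3,r1:3,r2:Add1,r3:-27,r4:Mul1,r5:Add2
cycle 14: CDB Add1=-24; issue SUB r0<-Add1 // r0:Add1,r1:3,r2:-24,r3:-27,r4:Mul1,r5:Add2
cycle 15: - // r0:Add1,r1:3,r2:-24,r3:-27,r4:Mul1,r5:Add2
cycle 16: - // r0:Add1,r1:3,r2:-24,r3:-27,r4:Mul1,r5:Add2
cycle 17: - // r0:Add1,r1:3,r2:-24,r3:-27,r4:Mul1,r5:Add2
cycle 18: CDB Mul1=24 // r0:Add1,r1:3,r2:-24,r3:-27,r4:24,r5:Add2
cycle 19: - // r0:Add1,r1:3,r2:-24,r3:-27,r4:24,r5:Add2
cycle 20: CDB Add2=-27 // r0:Add1,r1:3,r2:-24,r3:-27,r4:24,r5:-27
cycle 21: - // r0:Add1,r1:3,r2:-24,r3:-27,r4:24,r5:-27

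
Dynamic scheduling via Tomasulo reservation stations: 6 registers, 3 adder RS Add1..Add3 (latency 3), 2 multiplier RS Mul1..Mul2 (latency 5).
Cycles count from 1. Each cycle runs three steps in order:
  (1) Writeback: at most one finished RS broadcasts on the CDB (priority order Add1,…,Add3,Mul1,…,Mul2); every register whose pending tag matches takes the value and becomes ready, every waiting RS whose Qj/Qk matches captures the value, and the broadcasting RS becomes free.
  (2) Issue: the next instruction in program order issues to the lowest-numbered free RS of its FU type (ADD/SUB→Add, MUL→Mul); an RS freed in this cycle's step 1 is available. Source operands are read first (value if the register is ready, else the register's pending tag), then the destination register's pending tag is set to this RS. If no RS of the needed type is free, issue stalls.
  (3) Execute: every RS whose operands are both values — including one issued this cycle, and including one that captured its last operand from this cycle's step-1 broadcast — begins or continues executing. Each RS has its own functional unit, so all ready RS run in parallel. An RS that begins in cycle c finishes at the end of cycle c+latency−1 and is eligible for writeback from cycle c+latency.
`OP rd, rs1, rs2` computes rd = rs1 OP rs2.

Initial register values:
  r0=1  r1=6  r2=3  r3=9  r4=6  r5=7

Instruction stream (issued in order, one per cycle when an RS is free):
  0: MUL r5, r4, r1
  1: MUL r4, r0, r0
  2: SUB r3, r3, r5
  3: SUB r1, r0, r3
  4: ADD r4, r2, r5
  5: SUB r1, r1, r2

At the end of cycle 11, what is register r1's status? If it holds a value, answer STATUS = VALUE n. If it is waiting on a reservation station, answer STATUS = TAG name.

STATUS = TAG Add1

cycle 1: issue MUL r5<-Mul1 // r0:1,r1:6,r2:3,r3:9,r4:6,r5:Mul1
cycle 2: issue MUL r4<-Mul2 // r0:1,r1:6,r2:3,r3:9,r4:Mul2,r5:Mul1
cycle 3: issue SUB r3<-Add1 // r0:1,r1:6,r2:3,r3:Add1,r4:Mul2,r5:Mul1
cycle 4: issue SUB r1<-Add2 // r0:1,r1:Add2,r2:3,r3:Add1,r4:Mul2,r5:Mul1
cycle 5: issue ADD r4<-Add3 // r0:1,r1:Add2,r2:3,r3:Add1,r4:Add3,r5:Mul1
cycle 6: CDB Mul1=36; stall // r0:1,r1:Add2,r2:3,r3:Add1,r4:Add3,r5:36
cycle 7: CDB Mul2=1; stall // r0:1,r1:Add2,r2:3,r3:Add1,r4:Add3,r5:36
cycle 8: stall // r0:1,r1:Add2,r2:3,r3:Add1,r4:Add3,r5:36
cycle 9: CDB Add1=-27; issue SUB r1<-Add1 // r0:1,r1:Add1,r2:3,r3:-27,r4:Add3,r5:36
cycle 10: CDB Add3=39 // r0:1,r1:Add1,r2:3,r3:-27,r4:39,r5:36
cycle 11: - // r0:1,r1:Add1,r2:3,r3:-27,r4:39,r5:36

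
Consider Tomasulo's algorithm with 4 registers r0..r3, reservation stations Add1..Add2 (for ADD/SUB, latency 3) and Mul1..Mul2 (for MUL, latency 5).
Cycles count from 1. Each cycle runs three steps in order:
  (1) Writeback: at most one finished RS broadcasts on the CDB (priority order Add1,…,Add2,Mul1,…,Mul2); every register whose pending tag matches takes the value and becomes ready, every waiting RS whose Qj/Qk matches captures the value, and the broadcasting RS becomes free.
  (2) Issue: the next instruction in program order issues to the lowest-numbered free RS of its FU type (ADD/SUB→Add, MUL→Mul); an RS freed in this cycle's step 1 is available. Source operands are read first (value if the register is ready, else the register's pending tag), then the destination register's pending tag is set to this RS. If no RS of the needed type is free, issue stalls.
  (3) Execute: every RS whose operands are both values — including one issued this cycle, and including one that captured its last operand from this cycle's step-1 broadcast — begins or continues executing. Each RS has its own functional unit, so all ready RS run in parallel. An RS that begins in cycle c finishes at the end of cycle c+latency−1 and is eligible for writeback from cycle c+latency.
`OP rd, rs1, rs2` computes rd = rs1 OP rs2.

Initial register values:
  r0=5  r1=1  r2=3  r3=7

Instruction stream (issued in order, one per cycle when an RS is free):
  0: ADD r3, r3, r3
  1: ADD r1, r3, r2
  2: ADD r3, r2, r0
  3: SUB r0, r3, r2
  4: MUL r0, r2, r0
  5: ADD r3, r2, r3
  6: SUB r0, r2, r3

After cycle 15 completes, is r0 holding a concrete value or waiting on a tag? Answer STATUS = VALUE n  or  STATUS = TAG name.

STATUS = VALUE -8

  c1: issue ADD r3<-Add1  regs: r0:5,r1:1,r2:3,r3:Add1
  c2: issue ADD r1<-Add2  regs: r0:5,r1:Add2,r2:3,r3:Add1
  c3: stall  regs: r0:5,r1:Add2,r2:3,r3:Add1
  c4: CDB Add1=14; issue ADD r3<-Add1  regs: r0:5,r1:Add2,r2:3,r3:Add1
  c5: stall  regs: r0:5,r1:Add2,r2:3,r3:Add1
  c6: stall  regs: r0:5,r1:Add2,r2:3,r3:Add1
  c7: CDB Add1=8; issue SUB r0<-Add1  regs: r0:Add1,r1:Add2,r2:3,r3:8
  c8: CDB Add2=17; issue MUL r0<-Mul1  regs: r0:Mul1,r1:17,r2:3,r3:8
  c9: issue ADD r3<-Add2  regs: r0:Mul1,r1:17,r2:3,r3:Add2
  c10: CDB Add1=5; issue SUB r0<-Add1  regs: r0:Add1,r1:17,r2:3,r3:Add2
  c11: -  regs: r0:Add1,r1:17,r2:3,r3:Add2
  c12: CDB Add2=11  regs: r0:Add1,r1:17,r2:3,r3:11
  c13: -  regs: r0:Add1,r1:17,r2:3,r3:11
  c14: -  regs: r0:Add1,r1:17,r2:3,r3:11
  c15: CDB Add1=-8  regs: r0:-8,r1:17,r2:3,r3:11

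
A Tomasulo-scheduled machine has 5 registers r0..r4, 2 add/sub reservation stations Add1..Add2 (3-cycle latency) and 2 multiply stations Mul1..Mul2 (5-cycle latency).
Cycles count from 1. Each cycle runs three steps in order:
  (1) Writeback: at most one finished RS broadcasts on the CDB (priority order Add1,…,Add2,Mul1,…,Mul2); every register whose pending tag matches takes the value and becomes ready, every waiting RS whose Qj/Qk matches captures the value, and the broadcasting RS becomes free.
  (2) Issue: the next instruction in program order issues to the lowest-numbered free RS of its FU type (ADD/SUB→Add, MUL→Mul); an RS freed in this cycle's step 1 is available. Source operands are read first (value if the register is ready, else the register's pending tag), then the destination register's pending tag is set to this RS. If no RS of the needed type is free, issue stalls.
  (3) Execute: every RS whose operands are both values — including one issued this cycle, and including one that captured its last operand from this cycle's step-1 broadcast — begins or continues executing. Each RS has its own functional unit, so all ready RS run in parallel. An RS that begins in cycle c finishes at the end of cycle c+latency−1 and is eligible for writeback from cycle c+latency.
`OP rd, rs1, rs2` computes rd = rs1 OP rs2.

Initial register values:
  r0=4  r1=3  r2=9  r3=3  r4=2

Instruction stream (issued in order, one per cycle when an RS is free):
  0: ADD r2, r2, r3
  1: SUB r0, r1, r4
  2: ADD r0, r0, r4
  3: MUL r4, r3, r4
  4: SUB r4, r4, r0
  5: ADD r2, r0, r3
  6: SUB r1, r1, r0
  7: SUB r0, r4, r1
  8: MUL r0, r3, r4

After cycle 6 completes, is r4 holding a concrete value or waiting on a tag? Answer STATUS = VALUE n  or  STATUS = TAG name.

STATUS = TAG Add2

cycle 1: issue ADD r2<-Add1 // r0:4,r1:3,r2:Add1,r3:3,r4:2
cycle 2: issue SUB r0<-Add2 // r0:Add2,r1:3,r2:Add1,r3:3,r4:2
cycle 3: stall // r0:Add2,r1:3,r2:Add1,r3:3,r4:2
cycle 4: CDB Add1=12; issue ADD r0<-Add1 // r0:Add1,r1:3,r2:12,r3:3,r4:2
cycle 5: CDB Add2=1; issue MUL r4<-Mul1 // r0:Add1,r1:3,r2:12,r3:3,r4:Mul1
cycle 6: issue SUB r4<-Add2 // r0:Add1,r1:3,r2:12,r3:3,r4:Add2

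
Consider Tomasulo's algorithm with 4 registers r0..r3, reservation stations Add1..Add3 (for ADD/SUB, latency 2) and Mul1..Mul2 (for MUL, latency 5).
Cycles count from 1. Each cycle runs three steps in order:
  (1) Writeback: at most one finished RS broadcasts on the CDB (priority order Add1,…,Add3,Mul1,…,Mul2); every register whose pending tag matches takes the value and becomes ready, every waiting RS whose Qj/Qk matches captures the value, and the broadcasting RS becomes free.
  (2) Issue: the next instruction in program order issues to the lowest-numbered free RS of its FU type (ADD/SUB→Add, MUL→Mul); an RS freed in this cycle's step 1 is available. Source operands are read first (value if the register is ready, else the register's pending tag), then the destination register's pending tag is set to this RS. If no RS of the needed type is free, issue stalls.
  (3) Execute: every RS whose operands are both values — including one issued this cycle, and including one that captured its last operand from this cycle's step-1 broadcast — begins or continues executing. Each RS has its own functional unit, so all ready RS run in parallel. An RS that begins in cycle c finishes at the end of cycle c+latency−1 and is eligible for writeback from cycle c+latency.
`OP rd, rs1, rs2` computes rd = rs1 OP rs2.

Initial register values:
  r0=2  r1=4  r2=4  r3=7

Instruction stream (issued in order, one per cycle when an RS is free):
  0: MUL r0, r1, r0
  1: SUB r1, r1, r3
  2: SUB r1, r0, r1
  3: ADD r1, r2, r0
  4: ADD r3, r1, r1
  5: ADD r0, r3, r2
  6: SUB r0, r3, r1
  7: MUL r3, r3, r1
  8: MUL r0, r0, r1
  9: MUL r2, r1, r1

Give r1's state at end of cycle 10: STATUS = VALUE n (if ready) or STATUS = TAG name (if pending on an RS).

STATUS = VALUE 12

  c1: issue MUL r0<-Mul1  regs: r0:Mul1,r1:4,r2:4,r3:7
  c2: issue SUB r1<-Add1  regs: r0:Mul1,r1:Add1,r2:4,r3:7
  c3: issue SUB r1<-Add2  regs: r0:Mul1,r1:Add2,r2:4,r3:7
  c4: CDB Add1=-3; issue ADD r1<-Add1  regs: r0:Mul1,r1:Add1,r2:4,r3:7
  c5: issue ADD r3<-Add3  regs: r0:Mul1,r1:Add1,r2:4,r3:Add3
  c6: CDB Mul1=8; stall  regs: r0:8,r1:Add1,r2:4,r3:Add3
  c7: stall  regs: r0:8,r1:Add1,r2:4,r3:Add3
  c8: CDB Add1=12; issue ADD r0<-Add1  regs: r0:Add1,r1:12,r2:4,r3:Add3
  c9: CDB Add2=11; issue SUB r0<-Add2  regs: r0:Add2,r1:12,r2:4,r3:Add3
  c10: CDB Add3=24; issue MUL r3<-Mul1  regs: r0:Add2,r1:12,r2:4,r3:Mul1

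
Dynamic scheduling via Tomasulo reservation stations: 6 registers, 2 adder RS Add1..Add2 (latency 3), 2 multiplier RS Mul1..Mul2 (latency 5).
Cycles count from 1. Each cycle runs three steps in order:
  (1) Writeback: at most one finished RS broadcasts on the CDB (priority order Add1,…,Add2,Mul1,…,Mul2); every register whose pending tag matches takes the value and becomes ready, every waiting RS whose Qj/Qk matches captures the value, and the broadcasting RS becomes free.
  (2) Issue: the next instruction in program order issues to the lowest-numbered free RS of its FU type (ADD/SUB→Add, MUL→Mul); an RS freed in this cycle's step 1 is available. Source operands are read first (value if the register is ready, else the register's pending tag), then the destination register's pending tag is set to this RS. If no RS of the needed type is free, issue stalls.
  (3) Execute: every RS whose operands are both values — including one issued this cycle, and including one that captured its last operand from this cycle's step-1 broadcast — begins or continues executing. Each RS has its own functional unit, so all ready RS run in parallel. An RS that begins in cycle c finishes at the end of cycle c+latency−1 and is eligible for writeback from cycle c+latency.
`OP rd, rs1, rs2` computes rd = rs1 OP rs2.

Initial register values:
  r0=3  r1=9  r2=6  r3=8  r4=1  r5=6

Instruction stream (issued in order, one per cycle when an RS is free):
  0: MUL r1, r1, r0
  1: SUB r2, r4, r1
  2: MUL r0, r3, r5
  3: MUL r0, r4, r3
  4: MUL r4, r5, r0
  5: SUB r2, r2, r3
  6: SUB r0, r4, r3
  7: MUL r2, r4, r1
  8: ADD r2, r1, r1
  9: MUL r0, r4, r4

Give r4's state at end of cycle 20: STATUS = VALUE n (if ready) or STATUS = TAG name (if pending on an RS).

STATUS = VALUE 48

cycle 1: issue MUL r1<-Mul1 // r0:3,r1:Mul1,r2:6,r3:8,r4:1,r5:6
cycle 2: issue SUB r2<-Add1 // r0:3,r1:Mul1,r2:Add1,r3:8,r4:1,r5:6
cycle 3: issue MUL r0<-Mul2 // r0:Mul2,r1:Mul1,r2:Add1,r3:8,r4:1,r5:6
cycle 4: stall // r0:Mul2,r1:Mul1,r2:Add1,r3:8,r4:1,r5:6
cycle 5: stall // r0:Mul2,r1:Mul1,r2:Add1,r3:8,r4:1,r5:6
cycle 6: CDB Mul1=27; issue MUL r0<-Mul1 // r0:Mul1,r1:27,r2:Add1,r3:8,r4:1,r5:6
cycle 7: stall // r0:Mul1,r1:27,r2:Add1,r3:8,r4:1,r5:6
cycle 8: CDB Mul2=48; issue MUL r4<-Mul2 // r0:Mul1,r1:27,r2:Add1,r3:8,r4:Mul2,r5:6
cycle 9: CDB Add1=-26; issue SUB r2<-Add1 // r0:Mul1,r1:27,r2:Add1,r3:8,r4:Mul2,r5:6
cycle 10: issue SUB r0<-Add2 // r0:Add2,r1:27,r2:Add1,r3:8,r4:Mul2,r5:6
cycle 11: CDB Mul1=8; issue MUL r2<-Mul1 // r0:Add2,r1:27,r2:Mul1,r3:8,r4:Mul2,r5:6
cycle 12: CDB Add1=-34; issue ADD r2<-Add1 // r0:Add2,r1:27,r2:Add1,r3:8,r4:Mul2,r5:6
cycle 13: stall // r0:Add2,r1:27,r2:Add1,r3:8,r4:Mul2,r5:6
cycle 14: stall // r0:Add2,r1:27,r2:Add1,r3:8,r4:Mul2,r5:6
cycle 15: CDB Add1=54; stall // r0:Add2,r1:27,r2:54,r3:8,r4:Mul2,r5:6
cycle 16: CDB Mul2=48; issue MUL r0<-Mul2 // r0:Mul2,r1:27,r2:54,r3:8,r4:48,r5:6
cycle 17: - // r0:Mul2,r1:27,r2:54,r3:8,r4:48,r5:6
cycle 18: - // r0:Mul2,r1:27,r2:54,r3:8,r4:48,r5:6
cycle 19: CDB Add2=40 // r0:Mul2,r1:27,r2:54,r3:8,r4:48,r5:6
cycle 20: - // r0:Mul2,r1:27,r2:54,r3:8,r4:48,r5:6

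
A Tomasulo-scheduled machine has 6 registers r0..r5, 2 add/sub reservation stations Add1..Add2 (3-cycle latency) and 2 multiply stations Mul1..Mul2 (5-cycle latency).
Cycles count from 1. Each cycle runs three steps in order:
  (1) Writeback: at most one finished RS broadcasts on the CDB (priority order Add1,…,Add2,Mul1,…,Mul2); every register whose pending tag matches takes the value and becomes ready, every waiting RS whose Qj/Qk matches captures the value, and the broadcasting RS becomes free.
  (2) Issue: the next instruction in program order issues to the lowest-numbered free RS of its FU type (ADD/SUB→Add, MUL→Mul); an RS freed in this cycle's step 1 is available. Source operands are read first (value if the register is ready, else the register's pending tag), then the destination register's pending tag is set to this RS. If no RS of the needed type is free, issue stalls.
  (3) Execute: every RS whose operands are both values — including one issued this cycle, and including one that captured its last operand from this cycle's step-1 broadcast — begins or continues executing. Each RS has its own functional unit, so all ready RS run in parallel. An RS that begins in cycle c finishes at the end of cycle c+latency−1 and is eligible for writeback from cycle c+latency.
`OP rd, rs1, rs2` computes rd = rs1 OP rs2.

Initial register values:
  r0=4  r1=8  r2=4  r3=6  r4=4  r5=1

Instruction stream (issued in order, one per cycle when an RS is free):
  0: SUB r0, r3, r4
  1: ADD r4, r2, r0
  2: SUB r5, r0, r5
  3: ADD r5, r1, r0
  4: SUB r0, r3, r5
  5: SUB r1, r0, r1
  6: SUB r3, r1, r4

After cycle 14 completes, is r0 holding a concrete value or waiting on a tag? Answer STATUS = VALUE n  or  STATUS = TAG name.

STATUS = VALUE -4

cycle 1: issue SUB r0<-Add1 // r0:Add1,r1:8,r2:4,r3:6,r4:4,r5:1
cycle 2: issue ADD r4<-Add2 // r0:Add1,r1:8,r2:4,r3:6,r4:Add2,r5:1
cycle 3: stall // r0:Add1,r1:8,r2:4,r3:6,r4:Add2,r5:1
cycle 4: CDB Add1=2; issue SUB r5<-Add1 // r0:2,r1:8,r2:4,r3:6,r4:Add2,r5:Add1
cycle 5: stall // r0:2,r1:8,r2:4,r3:6,r4:Add2,r5:Add1
cycle 6: stall // r0:2,r1:8,r2:4,r3:6,r4:Add2,r5:Add1
cycle 7: CDB Add1=1; issue ADD r5<-Add1 // r0:2,r1:8,r2:4,r3:6,r4:Add2,r5:Add1
cycle 8: CDB Add2=6; issue SUB r0<-Add2 // r0:Add2,r1:8,r2:4,r3:6,r4:6,r5:Add1
cycle 9: stall // r0:Add2,r1:8,r2:4,r3:6,r4:6,r5:Add1
cycle 10: CDB Add1=10; issue SUB r1<-Add1 // r0:Add2,r1:Add1,r2:4,r3:6,r4:6,r5:10
cycle 11: stall // r0:Add2,r1:Add1,r2:4,r3:6,r4:6,r5:10
cycle 12: stall // r0:Add2,r1:Add1,r2:4,r3:6,r4:6,r5:10
cycle 13: CDB Add2=-4; issue SUB r3<-Add2 // r0:-4,r1:Add1,r2:4,r3:Add2,r4:6,r5:10
cycle 14: - // r0:-4,r1:Add1,r2:4,r3:Add2,r4:6,r5:10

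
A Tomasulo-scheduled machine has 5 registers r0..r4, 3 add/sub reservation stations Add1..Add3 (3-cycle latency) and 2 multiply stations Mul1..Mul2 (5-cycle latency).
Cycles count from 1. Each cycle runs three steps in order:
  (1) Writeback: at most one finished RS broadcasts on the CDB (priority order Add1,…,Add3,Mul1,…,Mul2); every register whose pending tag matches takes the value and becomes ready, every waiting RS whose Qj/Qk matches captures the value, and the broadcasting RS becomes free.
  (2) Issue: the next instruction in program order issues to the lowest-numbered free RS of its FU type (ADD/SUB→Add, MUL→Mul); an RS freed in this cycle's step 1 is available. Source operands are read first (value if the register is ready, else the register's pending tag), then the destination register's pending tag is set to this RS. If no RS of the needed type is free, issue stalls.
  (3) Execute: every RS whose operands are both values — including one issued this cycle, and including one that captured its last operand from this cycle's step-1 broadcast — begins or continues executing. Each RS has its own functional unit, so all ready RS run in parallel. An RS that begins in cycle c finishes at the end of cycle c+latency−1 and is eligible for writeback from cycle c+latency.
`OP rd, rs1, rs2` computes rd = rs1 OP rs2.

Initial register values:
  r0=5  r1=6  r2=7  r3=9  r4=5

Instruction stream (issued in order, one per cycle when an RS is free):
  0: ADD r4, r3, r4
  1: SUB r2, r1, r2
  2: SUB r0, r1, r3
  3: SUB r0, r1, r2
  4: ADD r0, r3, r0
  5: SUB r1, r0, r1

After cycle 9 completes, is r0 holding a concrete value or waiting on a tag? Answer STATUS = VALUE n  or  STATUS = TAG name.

STATUS = TAG Add2

cycle 1: issue ADD r4<-Add1 // r0:5,r1:6,r2:7,r3:9,r4:Add1
cycle 2: issue SUB r2<-Add2 // r0:5,r1:6,r2:Add2,r3:9,r4:Add1
cycle 3: issue SUB r0<-Add3 // r0:Add3,r1:6,r2:Add2,r3:9,r4:Add1
cycle 4: CDB Add1=14; issue SUB r0<-Add1 // r0:Add1,r1:6,r2:Add2,r3:9,r4:14
cycle 5: CDB Add2=-1; issue ADD r0<-Add2 // r0:Add2,r1:6,r2:-1,r3:9,r4:14
cycle 6: CDB Add3=-3; issue SUB r1<-Add3 // r0:Add2,r1:Add3,r2:-1,r3:9,r4:14
cycle 7: - // r0:Add2,r1:Add3,r2:-1,r3:9,r4:14
cycle 8: CDB Add1=7 // r0:Add2,r1:Add3,r2:-1,r3:9,r4:14
cycle 9: - // r0:Add2,r1:Add3,r2:-1,r3:9,r4:14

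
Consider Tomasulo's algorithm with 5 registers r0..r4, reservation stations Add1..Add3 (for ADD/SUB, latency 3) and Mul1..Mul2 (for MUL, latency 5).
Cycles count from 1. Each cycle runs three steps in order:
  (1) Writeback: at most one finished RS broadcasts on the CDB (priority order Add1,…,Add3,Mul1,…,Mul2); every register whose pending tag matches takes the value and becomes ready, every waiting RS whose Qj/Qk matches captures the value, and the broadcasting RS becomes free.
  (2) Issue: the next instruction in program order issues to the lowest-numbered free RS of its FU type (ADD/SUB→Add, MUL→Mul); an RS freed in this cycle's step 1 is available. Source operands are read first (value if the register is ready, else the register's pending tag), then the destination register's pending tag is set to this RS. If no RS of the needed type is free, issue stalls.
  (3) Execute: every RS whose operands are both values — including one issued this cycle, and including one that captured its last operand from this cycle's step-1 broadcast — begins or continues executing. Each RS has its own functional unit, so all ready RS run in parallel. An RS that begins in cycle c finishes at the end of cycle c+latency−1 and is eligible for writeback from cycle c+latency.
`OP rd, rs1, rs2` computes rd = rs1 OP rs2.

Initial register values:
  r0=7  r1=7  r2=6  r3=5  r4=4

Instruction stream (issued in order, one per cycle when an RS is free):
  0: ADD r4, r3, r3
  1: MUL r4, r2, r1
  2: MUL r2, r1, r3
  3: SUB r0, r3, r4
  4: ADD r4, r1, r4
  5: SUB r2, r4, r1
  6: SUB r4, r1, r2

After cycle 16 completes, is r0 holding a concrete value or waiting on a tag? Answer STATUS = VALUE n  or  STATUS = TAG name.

STATUS = VALUE -37

  c1: issue ADD r4<-Add1  regs: r0:7,r1:7,r2:6,r3:5,r4:Add1
  c2: issue MUL r4<-Mul1  regs: r0:7,r1:7,r2:6,r3:5,r4:Mul1
  c3: issue MUL r2<-Mul2  regs: r0:7,r1:7,r2:Mul2,r3:5,r4:Mul1
  c4: CDB Add1=10; issue SUB r0<-Add1  regs: r0:Add1,r1:7,r2:Mul2,r3:5,r4:Mul1
  c5: issue ADD r4<-Add2  regs: r0:Add1,r1:7,r2:Mul2,r3:5,r4:Add2
  c6: issue SUB r2<-Add3  regs: r0:Add1,r1:7,r2:Add3,r3:5,r4:Add2
  c7: CDB Mul1=42; stall  regs: r0:Add1,r1:7,r2:Add3,r3:5,r4:Add2
  c8: CDB Mul2=35; stall  regs: r0:Add1,r1:7,r2:Add3,r3:5,r4:Add2
  c9: stall  regs: r0:Add1,r1:7,r2:Add3,r3:5,r4:Add2
  c10: CDB Add1=-37; issue SUB r4<-Add1  regs: r0:-37,r1:7,r2:Add3,r3:5,r4:Add1
  c11: CDB Add2=49  regs: r0:-37,r1:7,r2:Add3,r3:5,r4:Add1
  c12: -  regs: r0:-37,r1:7,r2:Add3,r3:5,r4:Add1
  c13: -  regs: r0:-37,r1:7,r2:Add3,r3:5,r4:Add1
  c14: CDB Add3=42  regs: r0:-37,r1:7,r2:42,r3:5,r4:Add1
  c15: -  regs: r0:-37,r1:7,r2:42,r3:5,r4:Add1
  c16: -  regs: r0:-37,r1:7,r2:42,r3:5,r4:Add1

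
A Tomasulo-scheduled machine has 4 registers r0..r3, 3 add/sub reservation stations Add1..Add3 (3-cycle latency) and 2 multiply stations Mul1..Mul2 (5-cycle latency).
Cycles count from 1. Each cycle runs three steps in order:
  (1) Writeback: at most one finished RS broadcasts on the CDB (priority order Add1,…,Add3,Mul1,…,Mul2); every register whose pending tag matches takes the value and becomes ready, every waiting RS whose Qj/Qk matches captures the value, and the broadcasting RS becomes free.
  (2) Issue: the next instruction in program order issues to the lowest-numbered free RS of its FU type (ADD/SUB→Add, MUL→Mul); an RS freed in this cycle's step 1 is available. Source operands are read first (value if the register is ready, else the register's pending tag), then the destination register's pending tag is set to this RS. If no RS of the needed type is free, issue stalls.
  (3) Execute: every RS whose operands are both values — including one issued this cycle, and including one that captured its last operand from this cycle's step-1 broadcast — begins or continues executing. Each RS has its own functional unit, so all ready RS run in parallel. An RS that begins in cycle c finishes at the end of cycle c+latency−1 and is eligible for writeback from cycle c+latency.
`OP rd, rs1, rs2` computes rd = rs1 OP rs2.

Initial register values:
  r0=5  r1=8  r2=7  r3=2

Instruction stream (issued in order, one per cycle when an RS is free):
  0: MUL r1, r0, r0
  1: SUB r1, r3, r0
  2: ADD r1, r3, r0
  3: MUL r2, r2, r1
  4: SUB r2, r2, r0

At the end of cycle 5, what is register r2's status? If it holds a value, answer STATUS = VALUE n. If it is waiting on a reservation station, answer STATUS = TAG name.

  c1: issue MUL r1<-Mul1  regs: r0:5,r1:Mul1,r2:7,r3:2
  c2: issue SUB r1<-Add1  regs: r0:5,r1:Add1,r2:7,r3:2
  c3: issue ADD r1<-Add2  regs: r0:5,r1:Add2,r2:7,r3:2
  c4: issue MUL r2<-Mul2  regs: r0:5,r1:Add2,r2:Mul2,r3:2
  c5: CDB Add1=-3; issue SUB r2<-Add1  regs: r0:5,r1:Add2,r2:Add1,r3:2

STATUS = TAG Add1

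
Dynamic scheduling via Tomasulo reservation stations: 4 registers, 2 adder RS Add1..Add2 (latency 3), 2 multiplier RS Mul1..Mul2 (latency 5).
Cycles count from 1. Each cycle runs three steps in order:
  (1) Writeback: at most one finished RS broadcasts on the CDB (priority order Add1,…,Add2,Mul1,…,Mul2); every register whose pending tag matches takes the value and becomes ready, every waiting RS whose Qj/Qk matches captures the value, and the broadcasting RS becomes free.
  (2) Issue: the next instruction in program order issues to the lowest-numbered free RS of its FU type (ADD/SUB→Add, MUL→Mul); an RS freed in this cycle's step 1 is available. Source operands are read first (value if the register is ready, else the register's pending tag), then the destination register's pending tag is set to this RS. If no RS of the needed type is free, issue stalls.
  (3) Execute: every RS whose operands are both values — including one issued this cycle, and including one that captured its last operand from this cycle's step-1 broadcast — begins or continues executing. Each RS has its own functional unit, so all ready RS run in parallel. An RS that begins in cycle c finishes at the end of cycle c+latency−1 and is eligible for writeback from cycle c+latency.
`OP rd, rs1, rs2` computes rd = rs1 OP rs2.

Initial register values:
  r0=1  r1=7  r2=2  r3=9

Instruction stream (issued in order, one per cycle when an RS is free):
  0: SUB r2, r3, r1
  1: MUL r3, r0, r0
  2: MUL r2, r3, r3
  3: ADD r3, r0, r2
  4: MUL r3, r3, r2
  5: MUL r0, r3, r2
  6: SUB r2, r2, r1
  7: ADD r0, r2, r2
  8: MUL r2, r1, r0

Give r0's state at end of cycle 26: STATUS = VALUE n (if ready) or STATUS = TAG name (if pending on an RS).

  c1: issue SUB r2<-Add1  regs: r0:1,r1:7,r2:Add1,r3:9
  c2: issue MUL r3<-Mul1  regs: r0:1,r1:7,r2:Add1,r3:Mul1
  c3: issue MUL r2<-Mul2  regs: r0:1,r1:7,r2:Mul2,r3:Mul1
  c4: CDB Add1=2; issue ADD r3<-Add1  regs: r0:1,r1:7,r2:Mul2,r3:Add1
  c5: stall  regs: r0:1,r1:7,r2:Mul2,r3:Add1
  c6: stall  regs: r0:1,r1:7,r2:Mul2,r3:Add1
  c7: CDB Mul1=1; issue MUL r3<-Mul1  regs: r0:1,r1:7,r2:Mul2,r3:Mul1
  c8: stall  regs: r0:1,r1:7,r2:Mul2,r3:Mul1
  c9: stall  regs: r0:1,r1:7,r2:Mul2,r3:Mul1
  c10: stall  regs: r0:1,r1:7,r2:Mul2,r3:Mul1
  c11: stall  regs: r0:1,r1:7,r2:Mul2,r3:Mul1
  c12: CDB Mul2=1; issue MUL r0<-Mul2  regs: r0:Mul2,r1:7,r2:1,r3:Mul1
  c13: issue SUB r2<-Add2  regs: r0:Mul2,r1:7,r2:Add2,r3:Mul1
  c14: stall  regs: r0:Mul2,r1:7,r2:Add2,r3:Mul1
  c15: CDB Add1=2; issue ADD r0<-Add1  regs: r0:Add1,r1:7,r2:Add2,r3:Mul1
  c16: CDB Add2=-6; stall  regs: r0:Add1,r1:7,r2:-6,r3:Mul1
  c17: stall  regs: r0:Add1,r1:7,r2:-6,r3:Mul1
  c18: stall  regs: r0:Add1,r1:7,r2:-6,r3:Mul1
  c19: CDB Add1=-12; stall  regs: r0:-12,r1:7,r2:-6,r3:Mul1
  c20: CDB Mul1=2; issue MUL r2<-Mul1  regs: r0:-12,r1:7,r2:Mul1,r3:2
  c21: -  regs: r0:-12,r1:7,r2:Mul1,r3:2
  c22: -  regs: r0:-12,r1:7,r2:Mul1,r3:2
  c23: -  regs: r0:-12,r1:7,r2:Mul1,r3:2
  c24: -  regs: r0:-12,r1:7,r2:Mul1,r3:2
  c25: CDB Mul1=-84  regs: r0:-12,r1:7,r2:-84,r3:2
  c26: CDB Mul2=2  regs: r0:-12,r1:7,r2:-84,r3:2

STATUS = VALUE -12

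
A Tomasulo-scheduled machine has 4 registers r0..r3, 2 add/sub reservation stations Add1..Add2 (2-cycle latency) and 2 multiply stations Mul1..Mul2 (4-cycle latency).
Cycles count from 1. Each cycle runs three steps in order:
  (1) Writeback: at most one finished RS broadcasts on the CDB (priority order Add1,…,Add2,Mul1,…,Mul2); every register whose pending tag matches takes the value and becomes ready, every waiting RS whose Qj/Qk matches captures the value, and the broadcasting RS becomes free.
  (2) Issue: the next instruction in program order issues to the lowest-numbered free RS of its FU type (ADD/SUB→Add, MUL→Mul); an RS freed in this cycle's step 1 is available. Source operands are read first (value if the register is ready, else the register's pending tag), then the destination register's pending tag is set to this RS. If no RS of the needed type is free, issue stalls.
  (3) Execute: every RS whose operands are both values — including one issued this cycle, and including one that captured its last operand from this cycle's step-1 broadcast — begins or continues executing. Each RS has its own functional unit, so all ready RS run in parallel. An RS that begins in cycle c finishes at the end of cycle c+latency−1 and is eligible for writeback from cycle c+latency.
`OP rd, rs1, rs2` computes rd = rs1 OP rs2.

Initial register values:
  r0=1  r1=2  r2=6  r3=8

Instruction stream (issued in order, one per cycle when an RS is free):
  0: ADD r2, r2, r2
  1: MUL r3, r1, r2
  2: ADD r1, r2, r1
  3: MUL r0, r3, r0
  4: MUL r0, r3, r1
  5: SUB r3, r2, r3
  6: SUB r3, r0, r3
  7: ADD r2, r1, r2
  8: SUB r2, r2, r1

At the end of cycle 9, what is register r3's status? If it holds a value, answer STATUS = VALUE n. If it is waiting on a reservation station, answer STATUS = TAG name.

STATUS = TAG Add2

cycle 1: issue ADD r2<-Add1 // r0:1,r1:2,r2:Add1,r3:8
cycle 2: issue MUL r3<-Mul1 // r0:1,r1:2,r2:Add1,r3:Mul1
cycle 3: CDB Add1=12; issue ADD r1<-Add1 // r0:1,r1:Add1,r2:12,r3:Mul1
cycle 4: issue MUL r0<-Mul2 // r0:Mul2,r1:Add1,r2:12,r3:Mul1
cycle 5: CDB Add1=14; stall // r0:Mul2,r1:14,r2:12,r3:Mul1
cycle 6: stall // r0:Mul2,r1:14,r2:12,r3:Mul1
cycle 7: CDB Mul1=24; issue MUL r0<-Mul1 // r0:Mul1,r1:14,r2:12,r3:24
cycle 8: issue SUB r3<-Add1 // r0:Mul1,r1:14,r2:12,r3:Add1
cycle 9: issue SUB r3<-Add2 // r0:Mul1,r1:14,r2:12,r3:Add2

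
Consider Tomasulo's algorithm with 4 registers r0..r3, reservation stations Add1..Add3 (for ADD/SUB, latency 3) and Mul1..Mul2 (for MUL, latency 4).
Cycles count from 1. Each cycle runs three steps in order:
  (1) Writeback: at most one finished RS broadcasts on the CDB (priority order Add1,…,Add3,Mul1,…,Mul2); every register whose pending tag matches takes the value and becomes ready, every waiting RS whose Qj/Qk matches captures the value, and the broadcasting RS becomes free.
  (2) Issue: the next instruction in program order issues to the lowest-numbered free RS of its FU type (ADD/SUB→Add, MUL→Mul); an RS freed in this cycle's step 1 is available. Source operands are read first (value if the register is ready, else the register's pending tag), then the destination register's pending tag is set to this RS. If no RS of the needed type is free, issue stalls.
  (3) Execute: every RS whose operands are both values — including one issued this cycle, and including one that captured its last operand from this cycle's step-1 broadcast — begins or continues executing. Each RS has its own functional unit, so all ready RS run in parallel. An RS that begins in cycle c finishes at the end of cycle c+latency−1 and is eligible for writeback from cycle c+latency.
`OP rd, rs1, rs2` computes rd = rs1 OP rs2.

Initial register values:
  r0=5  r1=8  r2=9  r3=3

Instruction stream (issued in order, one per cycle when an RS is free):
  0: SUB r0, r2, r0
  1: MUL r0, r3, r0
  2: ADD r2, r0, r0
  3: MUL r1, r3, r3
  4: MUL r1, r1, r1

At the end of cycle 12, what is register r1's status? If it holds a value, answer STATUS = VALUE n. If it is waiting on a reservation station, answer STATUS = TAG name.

cycle 1: issue SUB r0<-Add1 // r0:Add1,r1:8,r2:9,r3:3
cycle 2: issue MUL r0<-Mul1 // r0:Mul1,r1:8,r2:9,r3:3
cycle 3: issue ADD r2<-Add2 // r0:Mul1,r1:8,r2:Add2,r3:3
cycle 4: CDB Add1=4; issue MUL r1<-Mul2 // r0:Mul1,r1:Mul2,r2:Add2,r3:3
cycle 5: stall // r0:Mul1,r1:Mul2,r2:Add2,r3:3
cycle 6: stall // r0:Mul1,r1:Mul2,r2:Add2,r3:3
cycle 7: stall // r0:Mul1,r1:Mul2,r2:Add2,r3:3
cycle 8: CDB Mul1=12; issue MUL r1<-Mul1 // r0:12,r1:Mul1,r2:Add2,r3:3
cycle 9: CDB Mul2=9 // r0:12,r1:Mul1,r2:Add2,r3:3
cycle 10: - // r0:12,r1:Mul1,r2:Add2,r3:3
cycle 11: CDB Add2=24 // r0:12,r1:Mul1,r2:24,r3:3
cycle 12: - // r0:12,r1:Mul1,r2:24,r3:3

STATUS = TAG Mul1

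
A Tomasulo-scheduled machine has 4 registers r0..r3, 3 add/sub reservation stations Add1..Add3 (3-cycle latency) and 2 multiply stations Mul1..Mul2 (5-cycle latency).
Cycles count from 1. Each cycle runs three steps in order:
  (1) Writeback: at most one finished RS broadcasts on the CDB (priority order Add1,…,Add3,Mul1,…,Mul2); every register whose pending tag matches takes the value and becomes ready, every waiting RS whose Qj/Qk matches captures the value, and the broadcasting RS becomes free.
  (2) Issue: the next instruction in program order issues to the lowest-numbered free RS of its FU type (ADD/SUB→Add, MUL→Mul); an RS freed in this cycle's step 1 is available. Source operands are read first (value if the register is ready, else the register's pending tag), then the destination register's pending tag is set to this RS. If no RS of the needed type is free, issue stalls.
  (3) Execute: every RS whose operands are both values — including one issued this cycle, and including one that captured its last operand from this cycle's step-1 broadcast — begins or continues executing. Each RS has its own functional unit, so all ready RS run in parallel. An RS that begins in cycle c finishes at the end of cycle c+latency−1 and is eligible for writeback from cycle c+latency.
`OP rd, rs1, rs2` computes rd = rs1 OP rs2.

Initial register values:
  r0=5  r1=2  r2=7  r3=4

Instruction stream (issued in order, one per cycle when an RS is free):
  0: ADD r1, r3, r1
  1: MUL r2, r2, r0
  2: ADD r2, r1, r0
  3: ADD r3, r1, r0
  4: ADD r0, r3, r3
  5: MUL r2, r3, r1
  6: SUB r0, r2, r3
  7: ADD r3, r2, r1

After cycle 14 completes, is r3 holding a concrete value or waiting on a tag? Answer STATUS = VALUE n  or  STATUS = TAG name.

cycle 1: issue ADD r1<-Add1 // r0:5,r1:Add1,r2:7,r3:4
cycle 2: issue MUL r2<-Mul1 // r0:5,r1:Add1,r2:Mul1,r3:4
cycle 3: issue ADD r2<-Add2 // r0:5,r1:Add1,r2:Add2,r3:4
cycle 4: CDB Add1=6; issue ADD r3<-Add1 // r0:5,r1:6,r2:Add2,r3:Add1
cycle 5: issue ADD r0<-Add3 // r0:Add3,r1:6,r2:Add2,r3:Add1
cycle 6: issue MUL r2<-Mul2 // r0:Add3,r1:6,r2:Mul2,r3:Add1
cycle 7: CDB Add1=11; issue SUB r0<-Add1 // r0:Add1,r1:6,r2:Mul2,r3:11
cycle 8: CDB Add2=11; issue ADD r3<-Add2 // r0:Add1,r1:6,r2:Mul2,r3:Add2
cycle 9: CDB Mul1=35 // r0:Add1,r1:6,r2:Mul2,r3:Add2
cycle 10: CDB Add3=22 // r0:Add1,r1:6,r2:Mul2,r3:Add2
cycle 11: - // r0:Add1,r1:6,r2:Mul2,r3:Add2
cycle 12: CDB Mul2=66 // r0:Add1,r1:6,r2:66,r3:Add2
cycle 13: - // r0:Add1,r1:6,r2:66,r3:Add2
cycle 14: - // r0:Add1,r1:6,r2:66,r3:Add2

STATUS = TAG Add2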